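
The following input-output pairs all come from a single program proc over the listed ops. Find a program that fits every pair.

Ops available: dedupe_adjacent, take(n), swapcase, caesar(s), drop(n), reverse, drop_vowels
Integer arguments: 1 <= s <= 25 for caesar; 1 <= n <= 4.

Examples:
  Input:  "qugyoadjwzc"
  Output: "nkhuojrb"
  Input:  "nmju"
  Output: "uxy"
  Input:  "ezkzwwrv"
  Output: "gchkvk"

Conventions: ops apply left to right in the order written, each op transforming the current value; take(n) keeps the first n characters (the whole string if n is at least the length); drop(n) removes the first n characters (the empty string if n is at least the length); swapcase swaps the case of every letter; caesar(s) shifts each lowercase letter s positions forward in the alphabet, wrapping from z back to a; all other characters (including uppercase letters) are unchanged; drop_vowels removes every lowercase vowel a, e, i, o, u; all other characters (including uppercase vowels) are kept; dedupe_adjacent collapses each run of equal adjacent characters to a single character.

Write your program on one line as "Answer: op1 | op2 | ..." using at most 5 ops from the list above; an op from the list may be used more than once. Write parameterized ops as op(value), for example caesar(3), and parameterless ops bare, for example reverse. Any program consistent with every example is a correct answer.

drop_vowels | reverse | caesar(11) | dedupe_adjacent

Check, running the answer program on each example:
  "qugyoadjwzc" -> "qgydjwzc" -> "czwjdygq" -> "nkhuojrb" -> "nkhuojrb"
  "nmju" -> "nmj" -> "jmn" -> "uxy" -> "uxy"
  "ezkzwwrv" -> "zkzwwrv" -> "vrwwzkz" -> "gchhkvk" -> "gchkvk"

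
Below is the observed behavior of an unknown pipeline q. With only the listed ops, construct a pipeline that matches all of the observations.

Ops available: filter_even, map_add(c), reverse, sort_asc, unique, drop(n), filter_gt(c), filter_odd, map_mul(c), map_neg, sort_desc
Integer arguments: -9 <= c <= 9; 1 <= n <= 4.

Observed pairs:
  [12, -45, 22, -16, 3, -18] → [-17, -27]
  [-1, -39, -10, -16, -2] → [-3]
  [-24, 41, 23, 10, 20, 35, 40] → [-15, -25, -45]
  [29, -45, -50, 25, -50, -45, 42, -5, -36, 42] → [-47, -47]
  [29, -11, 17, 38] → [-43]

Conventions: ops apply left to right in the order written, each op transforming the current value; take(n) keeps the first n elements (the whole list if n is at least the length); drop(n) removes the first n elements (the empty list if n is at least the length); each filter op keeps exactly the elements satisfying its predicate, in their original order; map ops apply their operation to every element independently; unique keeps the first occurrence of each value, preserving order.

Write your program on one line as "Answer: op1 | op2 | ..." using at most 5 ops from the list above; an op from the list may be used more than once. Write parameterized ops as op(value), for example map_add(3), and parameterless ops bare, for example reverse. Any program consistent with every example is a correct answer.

map_add(5) | filter_gt(-2) | sort_asc | map_neg | filter_odd

Check, running the answer program on each example:
  [12, -45, 22, -16, 3, -18] -> [17, -40, 27, -11, 8, -13] -> [17, 27, 8] -> [8, 17, 27] -> [-8, -17, -27] -> [-17, -27]
  [-1, -39, -10, -16, -2] -> [4, -34, -5, -11, 3] -> [4, 3] -> [3, 4] -> [-3, -4] -> [-3]
  [-24, 41, 23, 10, 20, 35, 40] -> [-19, 46, 28, 15, 25, 40, 45] -> [46, 28, 15, 25, 40, 45] -> [15, 25, 28, 40, 45, 46] -> [-15, -25, -28, -40, -45, -46] -> [-15, -25, -45]
  [29, -45, -50, 25, -50, -45, 42, -5, -36, 42] -> [34, -40, -45, 30, -45, -40, 47, 0, -31, 47] -> [34, 30, 47, 0, 47] -> [0, 30, 34, 47, 47] -> [0, -30, -34, -47, -47] -> [-47, -47]
  [29, -11, 17, 38] -> [34, -6, 22, 43] -> [34, 22, 43] -> [22, 34, 43] -> [-22, -34, -43] -> [-43]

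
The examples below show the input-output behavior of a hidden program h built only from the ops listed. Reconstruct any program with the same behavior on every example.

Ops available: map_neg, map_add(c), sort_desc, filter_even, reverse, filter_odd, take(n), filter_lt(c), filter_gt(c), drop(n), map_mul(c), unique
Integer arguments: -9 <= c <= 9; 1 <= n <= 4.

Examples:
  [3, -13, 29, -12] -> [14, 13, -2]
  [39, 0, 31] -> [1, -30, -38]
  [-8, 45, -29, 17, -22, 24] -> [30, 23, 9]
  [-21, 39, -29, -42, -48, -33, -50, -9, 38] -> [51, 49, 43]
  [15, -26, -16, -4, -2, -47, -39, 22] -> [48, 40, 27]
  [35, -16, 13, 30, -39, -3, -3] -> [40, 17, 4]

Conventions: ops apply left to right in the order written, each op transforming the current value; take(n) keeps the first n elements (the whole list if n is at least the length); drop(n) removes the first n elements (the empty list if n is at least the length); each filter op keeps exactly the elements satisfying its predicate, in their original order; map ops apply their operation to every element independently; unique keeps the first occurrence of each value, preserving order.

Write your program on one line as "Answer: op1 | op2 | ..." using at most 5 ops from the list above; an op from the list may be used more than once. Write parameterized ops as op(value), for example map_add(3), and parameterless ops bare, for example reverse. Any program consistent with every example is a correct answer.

map_neg | sort_desc | map_add(1) | take(4) | take(3)

Check, running the answer program on each example:
  [3, -13, 29, -12] -> [-3, 13, -29, 12] -> [13, 12, -3, -29] -> [14, 13, -2, -28] -> [14, 13, -2, -28] -> [14, 13, -2]
  [39, 0, 31] -> [-39, 0, -31] -> [0, -31, -39] -> [1, -30, -38] -> [1, -30, -38] -> [1, -30, -38]
  [-8, 45, -29, 17, -22, 24] -> [8, -45, 29, -17, 22, -24] -> [29, 22, 8, -17, -24, -45] -> [30, 23, 9, -16, -23, -44] -> [30, 23, 9, -16] -> [30, 23, 9]
  [-21, 39, -29, -42, -48, -33, -50, -9, 38] -> [21, -39, 29, 42, 48, 33, 50, 9, -38] -> [50, 48, 42, 33, 29, 21, 9, -38, -39] -> [51, 49, 43, 34, 30, 22, 10, -37, -38] -> [51, 49, 43, 34] -> [51, 49, 43]
  [15, -26, -16, -4, -2, -47, -39, 22] -> [-15, 26, 16, 4, 2, 47, 39, -22] -> [47, 39, 26, 16, 4, 2, -15, -22] -> [48, 40, 27, 17, 5, 3, -14, -21] -> [48, 40, 27, 17] -> [48, 40, 27]
  [35, -16, 13, 30, -39, -3, -3] -> [-35, 16, -13, -30, 39, 3, 3] -> [39, 16, 3, 3, -13, -30, -35] -> [40, 17, 4, 4, -12, -29, -34] -> [40, 17, 4, 4] -> [40, 17, 4]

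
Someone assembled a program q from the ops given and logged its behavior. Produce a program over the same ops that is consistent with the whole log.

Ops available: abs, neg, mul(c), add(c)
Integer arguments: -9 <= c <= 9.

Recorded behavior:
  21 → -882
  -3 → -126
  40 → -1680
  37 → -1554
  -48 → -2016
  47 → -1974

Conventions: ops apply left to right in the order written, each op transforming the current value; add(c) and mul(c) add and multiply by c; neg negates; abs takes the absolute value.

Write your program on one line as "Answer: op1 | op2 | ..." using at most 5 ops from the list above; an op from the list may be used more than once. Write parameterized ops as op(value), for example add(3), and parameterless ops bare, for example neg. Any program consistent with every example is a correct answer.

mul(7) | mul(-6) | abs | neg

Check, running the answer program on each example:
  21 -> 147 -> -882 -> 882 -> -882
  -3 -> -21 -> 126 -> 126 -> -126
  40 -> 280 -> -1680 -> 1680 -> -1680
  37 -> 259 -> -1554 -> 1554 -> -1554
  -48 -> -336 -> 2016 -> 2016 -> -2016
  47 -> 329 -> -1974 -> 1974 -> -1974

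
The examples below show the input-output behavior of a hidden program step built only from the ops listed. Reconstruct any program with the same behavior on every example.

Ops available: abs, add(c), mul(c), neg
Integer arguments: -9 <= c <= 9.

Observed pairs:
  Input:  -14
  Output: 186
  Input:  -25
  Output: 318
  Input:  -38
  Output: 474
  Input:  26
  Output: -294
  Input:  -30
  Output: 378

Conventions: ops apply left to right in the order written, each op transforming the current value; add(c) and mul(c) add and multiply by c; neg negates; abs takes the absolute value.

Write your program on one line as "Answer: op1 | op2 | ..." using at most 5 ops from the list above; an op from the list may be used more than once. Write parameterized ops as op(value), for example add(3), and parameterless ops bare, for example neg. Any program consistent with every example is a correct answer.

add(-1) | mul(-4) | mul(3) | add(6)

Check, running the answer program on each example:
  -14 -> -15 -> 60 -> 180 -> 186
  -25 -> -26 -> 104 -> 312 -> 318
  -38 -> -39 -> 156 -> 468 -> 474
  26 -> 25 -> -100 -> -300 -> -294
  -30 -> -31 -> 124 -> 372 -> 378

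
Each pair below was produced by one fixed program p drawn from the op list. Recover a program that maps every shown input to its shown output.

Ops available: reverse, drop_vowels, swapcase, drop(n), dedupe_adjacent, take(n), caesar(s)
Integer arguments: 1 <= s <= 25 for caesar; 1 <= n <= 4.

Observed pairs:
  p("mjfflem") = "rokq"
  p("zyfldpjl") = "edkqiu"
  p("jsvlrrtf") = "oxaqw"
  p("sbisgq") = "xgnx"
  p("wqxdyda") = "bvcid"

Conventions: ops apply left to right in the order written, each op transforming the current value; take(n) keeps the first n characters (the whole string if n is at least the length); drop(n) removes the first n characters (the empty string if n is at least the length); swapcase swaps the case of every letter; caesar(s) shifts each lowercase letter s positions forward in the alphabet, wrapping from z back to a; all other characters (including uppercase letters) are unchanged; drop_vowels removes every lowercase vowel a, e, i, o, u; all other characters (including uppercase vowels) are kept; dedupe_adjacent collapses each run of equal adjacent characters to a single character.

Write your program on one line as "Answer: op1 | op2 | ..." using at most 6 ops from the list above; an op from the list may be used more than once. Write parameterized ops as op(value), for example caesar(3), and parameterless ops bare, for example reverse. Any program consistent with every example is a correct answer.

reverse | drop(2) | reverse | dedupe_adjacent | caesar(16) | caesar(15)

Check, running the answer program on each example:
  "mjfflem" -> "melffjm" -> "lffjm" -> "mjffl" -> "mjfl" -> "czvb" -> "rokq"
  "zyfldpjl" -> "ljpdlfyz" -> "pdlfyz" -> "zyfldp" -> "zyfldp" -> "povbtf" -> "edkqiu"
  "jsvlrrtf" -> "ftrrlvsj" -> "rrlvsj" -> "jsvlrr" -> "jsvlr" -> "zilbh" -> "oxaqw"
  "sbisgq" -> "qgsibs" -> "sibs" -> "sbis" -> "sbis" -> "iryi" -> "xgnx"
  "wqxdyda" -> "adydxqw" -> "ydxqw" -> "wqxdy" -> "wqxdy" -> "mgnto" -> "bvcid"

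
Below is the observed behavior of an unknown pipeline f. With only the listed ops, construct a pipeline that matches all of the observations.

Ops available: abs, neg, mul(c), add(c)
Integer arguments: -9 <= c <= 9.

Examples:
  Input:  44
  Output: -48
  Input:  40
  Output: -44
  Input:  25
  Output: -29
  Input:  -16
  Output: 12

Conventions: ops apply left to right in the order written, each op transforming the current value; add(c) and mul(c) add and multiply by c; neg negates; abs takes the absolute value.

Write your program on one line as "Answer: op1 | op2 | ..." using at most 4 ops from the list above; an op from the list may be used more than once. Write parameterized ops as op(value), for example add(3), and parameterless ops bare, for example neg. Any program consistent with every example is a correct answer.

add(4) | add(-9) | neg | add(-9)

Check, running the answer program on each example:
  44 -> 48 -> 39 -> -39 -> -48
  40 -> 44 -> 35 -> -35 -> -44
  25 -> 29 -> 20 -> -20 -> -29
  -16 -> -12 -> -21 -> 21 -> 12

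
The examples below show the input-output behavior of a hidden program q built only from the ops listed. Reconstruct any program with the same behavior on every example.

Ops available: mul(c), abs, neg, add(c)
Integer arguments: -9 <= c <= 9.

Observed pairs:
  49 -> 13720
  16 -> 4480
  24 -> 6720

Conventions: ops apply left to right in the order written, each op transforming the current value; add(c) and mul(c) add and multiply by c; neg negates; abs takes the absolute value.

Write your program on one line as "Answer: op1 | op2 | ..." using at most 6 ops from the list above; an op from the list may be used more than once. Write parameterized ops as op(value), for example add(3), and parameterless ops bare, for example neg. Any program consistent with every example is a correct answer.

mul(-5) | mul(7) | abs | mul(-8) | neg

Check, running the answer program on each example:
  49 -> -245 -> -1715 -> 1715 -> -13720 -> 13720
  16 -> -80 -> -560 -> 560 -> -4480 -> 4480
  24 -> -120 -> -840 -> 840 -> -6720 -> 6720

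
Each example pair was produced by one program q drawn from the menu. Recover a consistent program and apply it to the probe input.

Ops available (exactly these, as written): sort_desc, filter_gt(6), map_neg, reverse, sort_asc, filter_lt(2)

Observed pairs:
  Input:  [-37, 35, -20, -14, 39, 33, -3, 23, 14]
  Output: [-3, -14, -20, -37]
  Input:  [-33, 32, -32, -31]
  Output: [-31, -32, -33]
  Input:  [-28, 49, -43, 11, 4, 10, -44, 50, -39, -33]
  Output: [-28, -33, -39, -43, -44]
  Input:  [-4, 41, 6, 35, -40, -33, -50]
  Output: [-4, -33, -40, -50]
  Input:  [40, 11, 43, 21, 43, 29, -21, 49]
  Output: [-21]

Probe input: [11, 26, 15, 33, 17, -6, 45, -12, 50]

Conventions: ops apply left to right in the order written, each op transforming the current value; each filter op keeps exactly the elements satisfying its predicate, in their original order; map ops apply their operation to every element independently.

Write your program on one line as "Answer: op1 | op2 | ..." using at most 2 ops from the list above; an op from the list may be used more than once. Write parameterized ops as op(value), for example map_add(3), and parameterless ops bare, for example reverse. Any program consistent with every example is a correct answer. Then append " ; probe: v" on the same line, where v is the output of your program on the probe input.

sort_desc | filter_lt(2) ; probe: [-6, -12]

Check, running the answer program on each example:
  [-37, 35, -20, -14, 39, 33, -3, 23, 14] -> [39, 35, 33, 23, 14, -3, -14, -20, -37] -> [-3, -14, -20, -37]
  [-33, 32, -32, -31] -> [32, -31, -32, -33] -> [-31, -32, -33]
  [-28, 49, -43, 11, 4, 10, -44, 50, -39, -33] -> [50, 49, 11, 10, 4, -28, -33, -39, -43, -44] -> [-28, -33, -39, -43, -44]
  [-4, 41, 6, 35, -40, -33, -50] -> [41, 35, 6, -4, -33, -40, -50] -> [-4, -33, -40, -50]
  [40, 11, 43, 21, 43, 29, -21, 49] -> [49, 43, 43, 40, 29, 21, 11, -21] -> [-21]
  probe: [11, 26, 15, 33, 17, -6, 45, -12, 50] -> [50, 45, 33, 26, 17, 15, 11, -6, -12] -> [-6, -12]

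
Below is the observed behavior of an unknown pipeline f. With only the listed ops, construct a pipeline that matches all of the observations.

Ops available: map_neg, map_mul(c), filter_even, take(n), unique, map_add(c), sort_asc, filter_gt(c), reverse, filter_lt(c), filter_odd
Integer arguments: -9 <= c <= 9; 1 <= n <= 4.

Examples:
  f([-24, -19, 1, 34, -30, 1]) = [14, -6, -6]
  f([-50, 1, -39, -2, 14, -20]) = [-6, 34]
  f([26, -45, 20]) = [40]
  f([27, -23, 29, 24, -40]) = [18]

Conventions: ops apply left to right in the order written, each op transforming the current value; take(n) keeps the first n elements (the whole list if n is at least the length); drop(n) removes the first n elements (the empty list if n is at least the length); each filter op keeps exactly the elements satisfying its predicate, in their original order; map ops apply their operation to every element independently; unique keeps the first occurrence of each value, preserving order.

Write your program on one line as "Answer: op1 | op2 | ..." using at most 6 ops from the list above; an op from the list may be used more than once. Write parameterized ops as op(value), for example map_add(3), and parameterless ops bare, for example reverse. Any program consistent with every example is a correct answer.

filter_odd | map_add(-4) | map_neg | filter_gt(-9) | map_add(-9)

Check, running the answer program on each example:
  [-24, -19, 1, 34, -30, 1] -> [-19, 1, 1] -> [-23, -3, -3] -> [23, 3, 3] -> [23, 3, 3] -> [14, -6, -6]
  [-50, 1, -39, -2, 14, -20] -> [1, -39] -> [-3, -43] -> [3, 43] -> [3, 43] -> [-6, 34]
  [26, -45, 20] -> [-45] -> [-49] -> [49] -> [49] -> [40]
  [27, -23, 29, 24, -40] -> [27, -23, 29] -> [23, -27, 25] -> [-23, 27, -25] -> [27] -> [18]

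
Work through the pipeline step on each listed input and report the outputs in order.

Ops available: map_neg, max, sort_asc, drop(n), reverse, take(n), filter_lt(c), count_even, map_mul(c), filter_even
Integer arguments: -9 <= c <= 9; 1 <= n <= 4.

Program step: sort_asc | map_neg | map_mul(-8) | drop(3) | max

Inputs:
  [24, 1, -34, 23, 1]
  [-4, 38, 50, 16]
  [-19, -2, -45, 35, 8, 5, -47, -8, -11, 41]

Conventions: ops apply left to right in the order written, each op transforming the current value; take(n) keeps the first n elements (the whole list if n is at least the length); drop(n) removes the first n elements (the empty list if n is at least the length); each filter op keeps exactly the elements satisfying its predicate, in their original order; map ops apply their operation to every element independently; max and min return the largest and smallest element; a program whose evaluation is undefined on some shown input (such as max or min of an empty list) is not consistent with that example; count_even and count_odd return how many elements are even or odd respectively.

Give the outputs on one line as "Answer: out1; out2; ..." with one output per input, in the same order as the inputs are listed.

192; 400; 328

Execution, op by op:
  [24, 1, -34, 23, 1] -> [-34, 1, 1, 23, 24] -> [34, -1, -1, -23, -24] -> [-272, 8, 8, 184, 192] -> [184, 192] -> 192
  [-4, 38, 50, 16] -> [-4, 16, 38, 50] -> [4, -16, -38, -50] -> [-32, 128, 304, 400] -> [400] -> 400
  [-19, -2, -45, 35, 8, 5, -47, -8, -11, 41] -> [-47, -45, -19, -11, -8, -2, 5, 8, 35, 41] -> [47, 45, 19, 11, 8, 2, -5, -8, -35, -41] -> [-376, -360, -152, -88, -64, -16, 40, 64, 280, 328] -> [-88, -64, -16, 40, 64, 280, 328] -> 328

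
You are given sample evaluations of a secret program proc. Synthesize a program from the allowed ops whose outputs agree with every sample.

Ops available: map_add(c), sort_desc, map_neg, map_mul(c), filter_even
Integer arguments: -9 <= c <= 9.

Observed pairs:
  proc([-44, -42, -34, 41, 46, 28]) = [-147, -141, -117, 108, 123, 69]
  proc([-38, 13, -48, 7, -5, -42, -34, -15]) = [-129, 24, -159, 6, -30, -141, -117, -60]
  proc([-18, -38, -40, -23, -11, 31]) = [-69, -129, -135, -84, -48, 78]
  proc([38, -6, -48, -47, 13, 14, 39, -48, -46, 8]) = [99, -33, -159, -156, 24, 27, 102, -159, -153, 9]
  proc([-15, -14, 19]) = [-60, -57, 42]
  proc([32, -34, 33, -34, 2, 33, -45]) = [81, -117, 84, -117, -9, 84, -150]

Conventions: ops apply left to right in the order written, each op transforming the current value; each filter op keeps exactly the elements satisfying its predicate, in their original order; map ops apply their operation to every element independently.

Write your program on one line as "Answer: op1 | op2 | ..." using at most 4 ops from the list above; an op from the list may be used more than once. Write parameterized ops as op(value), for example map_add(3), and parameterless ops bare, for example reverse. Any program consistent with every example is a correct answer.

map_add(-9) | map_add(4) | map_mul(-3) | map_neg

Check, running the answer program on each example:
  [-44, -42, -34, 41, 46, 28] -> [-53, -51, -43, 32, 37, 19] -> [-49, -47, -39, 36, 41, 23] -> [147, 141, 117, -108, -123, -69] -> [-147, -141, -117, 108, 123, 69]
  [-38, 13, -48, 7, -5, -42, -34, -15] -> [-47, 4, -57, -2, -14, -51, -43, -24] -> [-43, 8, -53, 2, -10, -47, -39, -20] -> [129, -24, 159, -6, 30, 141, 117, 60] -> [-129, 24, -159, 6, -30, -141, -117, -60]
  [-18, -38, -40, -23, -11, 31] -> [-27, -47, -49, -32, -20, 22] -> [-23, -43, -45, -28, -16, 26] -> [69, 129, 135, 84, 48, -78] -> [-69, -129, -135, -84, -48, 78]
  [38, -6, -48, -47, 13, 14, 39, -48, -46, 8] -> [29, -15, -57, -56, 4, 5, 30, -57, -55, -1] -> [33, -11, -53, -52, 8, 9, 34, -53, -51, 3] -> [-99, 33, 159, 156, -24, -27, -102, 159, 153, -9] -> [99, -33, -159, -156, 24, 27, 102, -159, -153, 9]
  [-15, -14, 19] -> [-24, -23, 10] -> [-20, -19, 14] -> [60, 57, -42] -> [-60, -57, 42]
  [32, -34, 33, -34, 2, 33, -45] -> [23, -43, 24, -43, -7, 24, -54] -> [27, -39, 28, -39, -3, 28, -50] -> [-81, 117, -84, 117, 9, -84, 150] -> [81, -117, 84, -117, -9, 84, -150]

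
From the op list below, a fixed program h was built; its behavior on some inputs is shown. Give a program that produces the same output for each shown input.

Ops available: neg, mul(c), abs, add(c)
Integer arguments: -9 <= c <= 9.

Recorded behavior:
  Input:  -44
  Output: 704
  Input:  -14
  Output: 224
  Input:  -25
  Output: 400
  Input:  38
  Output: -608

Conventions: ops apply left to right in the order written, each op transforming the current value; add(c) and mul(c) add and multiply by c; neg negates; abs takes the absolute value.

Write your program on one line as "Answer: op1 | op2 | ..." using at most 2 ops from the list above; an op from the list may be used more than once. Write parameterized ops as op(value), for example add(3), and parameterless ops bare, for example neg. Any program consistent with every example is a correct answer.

mul(4) | mul(-4)

Check, running the answer program on each example:
  -44 -> -176 -> 704
  -14 -> -56 -> 224
  -25 -> -100 -> 400
  38 -> 152 -> -608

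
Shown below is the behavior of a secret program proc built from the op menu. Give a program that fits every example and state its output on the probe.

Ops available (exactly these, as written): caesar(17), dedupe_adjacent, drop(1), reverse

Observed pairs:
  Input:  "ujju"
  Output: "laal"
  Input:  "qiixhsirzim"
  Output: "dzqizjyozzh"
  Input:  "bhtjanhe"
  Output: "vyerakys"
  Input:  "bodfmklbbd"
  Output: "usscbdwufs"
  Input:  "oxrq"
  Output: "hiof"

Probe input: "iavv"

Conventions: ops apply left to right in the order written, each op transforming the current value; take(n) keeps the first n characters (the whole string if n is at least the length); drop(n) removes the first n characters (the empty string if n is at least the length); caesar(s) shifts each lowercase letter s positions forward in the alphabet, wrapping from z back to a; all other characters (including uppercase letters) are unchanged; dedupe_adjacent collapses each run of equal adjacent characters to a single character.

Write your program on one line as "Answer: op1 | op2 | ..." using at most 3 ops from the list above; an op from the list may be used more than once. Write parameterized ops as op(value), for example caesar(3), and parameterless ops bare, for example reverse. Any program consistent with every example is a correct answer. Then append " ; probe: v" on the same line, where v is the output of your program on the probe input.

caesar(17) | reverse ; probe: "mmrz"

Check, running the answer program on each example:
  "ujju" -> "laal" -> "laal"
  "qiixhsirzim" -> "hzzoyjziqzd" -> "dzqizjyozzh"
  "bhtjanhe" -> "sykareyv" -> "vyerakys"
  "bodfmklbbd" -> "sfuwdbcssu" -> "usscbdwufs"
  "oxrq" -> "foih" -> "hiof"
  probe: "iavv" -> "zrmm" -> "mmrz"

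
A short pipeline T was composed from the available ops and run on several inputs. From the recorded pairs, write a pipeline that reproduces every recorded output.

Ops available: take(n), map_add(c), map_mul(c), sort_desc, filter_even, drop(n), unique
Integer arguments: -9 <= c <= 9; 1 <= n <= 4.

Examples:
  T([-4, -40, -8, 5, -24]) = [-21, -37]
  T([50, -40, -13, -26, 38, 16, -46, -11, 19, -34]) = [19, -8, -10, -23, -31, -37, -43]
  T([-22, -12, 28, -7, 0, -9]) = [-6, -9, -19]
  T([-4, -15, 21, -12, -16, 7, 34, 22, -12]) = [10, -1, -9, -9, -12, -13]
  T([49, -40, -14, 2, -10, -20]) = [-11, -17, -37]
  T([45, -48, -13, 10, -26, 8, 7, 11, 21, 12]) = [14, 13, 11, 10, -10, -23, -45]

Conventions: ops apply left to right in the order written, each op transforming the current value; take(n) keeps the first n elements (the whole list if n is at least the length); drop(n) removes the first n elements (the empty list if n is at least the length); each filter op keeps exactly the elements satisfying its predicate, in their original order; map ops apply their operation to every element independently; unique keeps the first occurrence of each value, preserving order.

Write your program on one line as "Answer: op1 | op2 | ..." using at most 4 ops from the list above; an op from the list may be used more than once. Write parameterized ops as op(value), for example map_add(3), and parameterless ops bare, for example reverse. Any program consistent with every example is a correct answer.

sort_desc | drop(1) | drop(2) | map_add(3)

Check, running the answer program on each example:
  [-4, -40, -8, 5, -24] -> [5, -4, -8, -24, -40] -> [-4, -8, -24, -40] -> [-24, -40] -> [-21, -37]
  [50, -40, -13, -26, 38, 16, -46, -11, 19, -34] -> [50, 38, 19, 16, -11, -13, -26, -34, -40, -46] -> [38, 19, 16, -11, -13, -26, -34, -40, -46] -> [16, -11, -13, -26, -34, -40, -46] -> [19, -8, -10, -23, -31, -37, -43]
  [-22, -12, 28, -7, 0, -9] -> [28, 0, -7, -9, -12, -22] -> [0, -7, -9, -12, -22] -> [-9, -12, -22] -> [-6, -9, -19]
  [-4, -15, 21, -12, -16, 7, 34, 22, -12] -> [34, 22, 21, 7, -4, -12, -12, -15, -16] -> [22, 21, 7, -4, -12, -12, -15, -16] -> [7, -4, -12, -12, -15, -16] -> [10, -1, -9, -9, -12, -13]
  [49, -40, -14, 2, -10, -20] -> [49, 2, -10, -14, -20, -40] -> [2, -10, -14, -20, -40] -> [-14, -20, -40] -> [-11, -17, -37]
  [45, -48, -13, 10, -26, 8, 7, 11, 21, 12] -> [45, 21, 12, 11, 10, 8, 7, -13, -26, -48] -> [21, 12, 11, 10, 8, 7, -13, -26, -48] -> [11, 10, 8, 7, -13, -26, -48] -> [14, 13, 11, 10, -10, -23, -45]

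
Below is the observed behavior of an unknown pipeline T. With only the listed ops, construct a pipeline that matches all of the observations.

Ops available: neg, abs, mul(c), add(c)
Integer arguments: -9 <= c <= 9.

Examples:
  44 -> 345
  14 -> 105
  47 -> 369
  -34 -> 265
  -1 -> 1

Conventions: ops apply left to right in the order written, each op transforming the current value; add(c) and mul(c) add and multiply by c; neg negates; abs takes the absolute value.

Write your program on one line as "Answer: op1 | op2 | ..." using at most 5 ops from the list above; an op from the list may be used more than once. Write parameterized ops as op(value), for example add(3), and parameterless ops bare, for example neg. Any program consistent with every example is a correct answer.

neg | mul(-8) | abs | add(-8) | add(1)

Check, running the answer program on each example:
  44 -> -44 -> 352 -> 352 -> 344 -> 345
  14 -> -14 -> 112 -> 112 -> 104 -> 105
  47 -> -47 -> 376 -> 376 -> 368 -> 369
  -34 -> 34 -> -272 -> 272 -> 264 -> 265
  -1 -> 1 -> -8 -> 8 -> 0 -> 1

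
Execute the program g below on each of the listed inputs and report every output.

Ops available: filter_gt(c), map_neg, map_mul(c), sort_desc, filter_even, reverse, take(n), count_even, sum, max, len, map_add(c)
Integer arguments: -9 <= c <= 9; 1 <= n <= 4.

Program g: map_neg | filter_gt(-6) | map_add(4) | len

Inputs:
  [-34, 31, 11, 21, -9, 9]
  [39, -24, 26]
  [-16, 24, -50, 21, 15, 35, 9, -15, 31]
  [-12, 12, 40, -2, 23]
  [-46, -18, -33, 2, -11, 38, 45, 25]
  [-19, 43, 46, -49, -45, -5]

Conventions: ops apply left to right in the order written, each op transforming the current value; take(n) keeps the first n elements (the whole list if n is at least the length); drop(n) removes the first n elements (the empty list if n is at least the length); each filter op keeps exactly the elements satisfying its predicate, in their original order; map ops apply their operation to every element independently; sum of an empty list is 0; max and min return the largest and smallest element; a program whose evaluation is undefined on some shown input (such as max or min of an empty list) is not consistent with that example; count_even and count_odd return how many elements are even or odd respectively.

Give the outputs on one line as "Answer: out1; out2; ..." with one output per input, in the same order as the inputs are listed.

2; 1; 3; 2; 5; 4

Execution, op by op:
  [-34, 31, 11, 21, -9, 9] -> [34, -31, -11, -21, 9, -9] -> [34, 9] -> [38, 13] -> 2
  [39, -24, 26] -> [-39, 24, -26] -> [24] -> [28] -> 1
  [-16, 24, -50, 21, 15, 35, 9, -15, 31] -> [16, -24, 50, -21, -15, -35, -9, 15, -31] -> [16, 50, 15] -> [20, 54, 19] -> 3
  [-12, 12, 40, -2, 23] -> [12, -12, -40, 2, -23] -> [12, 2] -> [16, 6] -> 2
  [-46, -18, -33, 2, -11, 38, 45, 25] -> [46, 18, 33, -2, 11, -38, -45, -25] -> [46, 18, 33, -2, 11] -> [50, 22, 37, 2, 15] -> 5
  [-19, 43, 46, -49, -45, -5] -> [19, -43, -46, 49, 45, 5] -> [19, 49, 45, 5] -> [23, 53, 49, 9] -> 4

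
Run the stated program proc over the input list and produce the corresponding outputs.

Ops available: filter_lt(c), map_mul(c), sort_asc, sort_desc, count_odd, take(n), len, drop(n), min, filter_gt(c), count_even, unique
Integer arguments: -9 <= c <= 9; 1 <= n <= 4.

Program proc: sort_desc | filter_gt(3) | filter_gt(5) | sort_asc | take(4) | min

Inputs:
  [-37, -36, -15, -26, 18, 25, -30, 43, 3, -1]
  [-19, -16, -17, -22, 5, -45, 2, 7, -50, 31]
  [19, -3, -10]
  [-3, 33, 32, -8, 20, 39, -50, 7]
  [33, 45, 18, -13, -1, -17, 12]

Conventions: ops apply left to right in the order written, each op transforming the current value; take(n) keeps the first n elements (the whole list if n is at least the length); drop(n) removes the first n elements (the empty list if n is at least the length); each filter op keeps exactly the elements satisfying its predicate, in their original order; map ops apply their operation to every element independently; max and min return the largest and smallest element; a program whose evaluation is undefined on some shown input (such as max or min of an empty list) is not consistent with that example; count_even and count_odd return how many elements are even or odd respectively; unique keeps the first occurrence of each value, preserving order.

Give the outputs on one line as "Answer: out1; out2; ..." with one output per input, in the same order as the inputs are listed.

18; 7; 19; 7; 12

Execution, op by op:
  [-37, -36, -15, -26, 18, 25, -30, 43, 3, -1] -> [43, 25, 18, 3, -1, -15, -26, -30, -36, -37] -> [43, 25, 18] -> [43, 25, 18] -> [18, 25, 43] -> [18, 25, 43] -> 18
  [-19, -16, -17, -22, 5, -45, 2, 7, -50, 31] -> [31, 7, 5, 2, -16, -17, -19, -22, -45, -50] -> [31, 7, 5] -> [31, 7] -> [7, 31] -> [7, 31] -> 7
  [19, -3, -10] -> [19, -3, -10] -> [19] -> [19] -> [19] -> [19] -> 19
  [-3, 33, 32, -8, 20, 39, -50, 7] -> [39, 33, 32, 20, 7, -3, -8, -50] -> [39, 33, 32, 20, 7] -> [39, 33, 32, 20, 7] -> [7, 20, 32, 33, 39] -> [7, 20, 32, 33] -> 7
  [33, 45, 18, -13, -1, -17, 12] -> [45, 33, 18, 12, -1, -13, -17] -> [45, 33, 18, 12] -> [45, 33, 18, 12] -> [12, 18, 33, 45] -> [12, 18, 33, 45] -> 12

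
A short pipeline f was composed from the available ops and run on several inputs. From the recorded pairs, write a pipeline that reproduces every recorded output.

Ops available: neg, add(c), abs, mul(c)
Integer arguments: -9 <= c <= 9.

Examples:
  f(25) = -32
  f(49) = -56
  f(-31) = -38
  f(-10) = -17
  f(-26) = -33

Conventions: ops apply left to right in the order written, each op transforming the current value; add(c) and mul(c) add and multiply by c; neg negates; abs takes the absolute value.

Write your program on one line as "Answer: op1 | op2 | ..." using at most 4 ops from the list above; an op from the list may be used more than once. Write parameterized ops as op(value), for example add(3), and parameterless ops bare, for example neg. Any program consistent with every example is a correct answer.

abs | neg | add(-7)

Check, running the answer program on each example:
  25 -> 25 -> -25 -> -32
  49 -> 49 -> -49 -> -56
  -31 -> 31 -> -31 -> -38
  -10 -> 10 -> -10 -> -17
  -26 -> 26 -> -26 -> -33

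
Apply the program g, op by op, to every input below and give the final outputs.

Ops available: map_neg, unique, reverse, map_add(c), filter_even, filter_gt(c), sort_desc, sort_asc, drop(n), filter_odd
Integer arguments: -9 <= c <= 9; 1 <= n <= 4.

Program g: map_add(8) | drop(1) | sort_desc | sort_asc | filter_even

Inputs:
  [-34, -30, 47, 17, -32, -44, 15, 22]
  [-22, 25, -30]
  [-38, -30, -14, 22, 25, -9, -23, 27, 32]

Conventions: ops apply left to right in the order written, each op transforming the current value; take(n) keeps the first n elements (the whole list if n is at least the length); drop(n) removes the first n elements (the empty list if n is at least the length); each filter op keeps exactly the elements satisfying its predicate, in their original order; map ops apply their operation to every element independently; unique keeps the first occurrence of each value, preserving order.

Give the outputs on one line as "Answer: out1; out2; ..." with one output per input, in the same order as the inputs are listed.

[-36, -24, -22, 30]; [-22]; [-22, -6, 30, 40]

Execution, op by op:
  [-34, -30, 47, 17, -32, -44, 15, 22] -> [-26, -22, 55, 25, -24, -36, 23, 30] -> [-22, 55, 25, -24, -36, 23, 30] -> [55, 30, 25, 23, -22, -24, -36] -> [-36, -24, -22, 23, 25, 30, 55] -> [-36, -24, -22, 30]
  [-22, 25, -30] -> [-14, 33, -22] -> [33, -22] -> [33, -22] -> [-22, 33] -> [-22]
  [-38, -30, -14, 22, 25, -9, -23, 27, 32] -> [-30, -22, -6, 30, 33, -1, -15, 35, 40] -> [-22, -6, 30, 33, -1, -15, 35, 40] -> [40, 35, 33, 30, -1, -6, -15, -22] -> [-22, -15, -6, -1, 30, 33, 35, 40] -> [-22, -6, 30, 40]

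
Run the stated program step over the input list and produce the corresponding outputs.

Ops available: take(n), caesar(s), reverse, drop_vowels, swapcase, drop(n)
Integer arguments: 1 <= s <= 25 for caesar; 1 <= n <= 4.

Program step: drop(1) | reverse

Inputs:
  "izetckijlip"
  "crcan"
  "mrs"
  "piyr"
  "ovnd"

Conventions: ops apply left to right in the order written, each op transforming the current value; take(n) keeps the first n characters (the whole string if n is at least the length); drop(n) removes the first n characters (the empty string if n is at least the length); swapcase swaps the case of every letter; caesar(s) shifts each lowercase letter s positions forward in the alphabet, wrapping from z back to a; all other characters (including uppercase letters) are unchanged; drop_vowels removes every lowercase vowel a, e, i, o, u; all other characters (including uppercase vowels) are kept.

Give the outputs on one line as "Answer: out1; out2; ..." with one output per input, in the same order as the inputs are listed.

Execution, op by op:
  "izetckijlip" -> "zetckijlip" -> "piljikctez"
  "crcan" -> "rcan" -> "nacr"
  "mrs" -> "rs" -> "sr"
  "piyr" -> "iyr" -> "ryi"
  "ovnd" -> "vnd" -> "dnv"

"piljikctez"; "nacr"; "sr"; "ryi"; "dnv"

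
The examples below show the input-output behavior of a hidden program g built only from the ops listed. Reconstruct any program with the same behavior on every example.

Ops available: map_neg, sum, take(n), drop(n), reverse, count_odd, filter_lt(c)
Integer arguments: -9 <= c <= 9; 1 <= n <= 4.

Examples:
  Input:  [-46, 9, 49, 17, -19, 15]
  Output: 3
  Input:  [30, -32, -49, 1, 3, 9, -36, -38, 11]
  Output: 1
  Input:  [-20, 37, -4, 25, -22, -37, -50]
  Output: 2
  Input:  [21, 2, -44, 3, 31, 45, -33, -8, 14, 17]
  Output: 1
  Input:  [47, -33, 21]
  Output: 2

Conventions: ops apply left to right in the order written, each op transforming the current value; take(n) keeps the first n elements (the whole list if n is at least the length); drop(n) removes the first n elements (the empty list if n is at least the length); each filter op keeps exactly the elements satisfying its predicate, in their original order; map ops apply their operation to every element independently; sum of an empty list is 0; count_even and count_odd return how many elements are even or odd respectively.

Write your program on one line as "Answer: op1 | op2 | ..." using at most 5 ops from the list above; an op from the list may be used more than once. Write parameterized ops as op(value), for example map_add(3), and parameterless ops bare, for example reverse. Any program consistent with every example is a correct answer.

reverse | take(4) | map_neg | drop(1) | count_odd

Check, running the answer program on each example:
  [-46, 9, 49, 17, -19, 15] -> [15, -19, 17, 49, 9, -46] -> [15, -19, 17, 49] -> [-15, 19, -17, -49] -> [19, -17, -49] -> 3
  [30, -32, -49, 1, 3, 9, -36, -38, 11] -> [11, -38, -36, 9, 3, 1, -49, -32, 30] -> [11, -38, -36, 9] -> [-11, 38, 36, -9] -> [38, 36, -9] -> 1
  [-20, 37, -4, 25, -22, -37, -50] -> [-50, -37, -22, 25, -4, 37, -20] -> [-50, -37, -22, 25] -> [50, 37, 22, -25] -> [37, 22, -25] -> 2
  [21, 2, -44, 3, 31, 45, -33, -8, 14, 17] -> [17, 14, -8, -33, 45, 31, 3, -44, 2, 21] -> [17, 14, -8, -33] -> [-17, -14, 8, 33] -> [-14, 8, 33] -> 1
  [47, -33, 21] -> [21, -33, 47] -> [21, -33, 47] -> [-21, 33, -47] -> [33, -47] -> 2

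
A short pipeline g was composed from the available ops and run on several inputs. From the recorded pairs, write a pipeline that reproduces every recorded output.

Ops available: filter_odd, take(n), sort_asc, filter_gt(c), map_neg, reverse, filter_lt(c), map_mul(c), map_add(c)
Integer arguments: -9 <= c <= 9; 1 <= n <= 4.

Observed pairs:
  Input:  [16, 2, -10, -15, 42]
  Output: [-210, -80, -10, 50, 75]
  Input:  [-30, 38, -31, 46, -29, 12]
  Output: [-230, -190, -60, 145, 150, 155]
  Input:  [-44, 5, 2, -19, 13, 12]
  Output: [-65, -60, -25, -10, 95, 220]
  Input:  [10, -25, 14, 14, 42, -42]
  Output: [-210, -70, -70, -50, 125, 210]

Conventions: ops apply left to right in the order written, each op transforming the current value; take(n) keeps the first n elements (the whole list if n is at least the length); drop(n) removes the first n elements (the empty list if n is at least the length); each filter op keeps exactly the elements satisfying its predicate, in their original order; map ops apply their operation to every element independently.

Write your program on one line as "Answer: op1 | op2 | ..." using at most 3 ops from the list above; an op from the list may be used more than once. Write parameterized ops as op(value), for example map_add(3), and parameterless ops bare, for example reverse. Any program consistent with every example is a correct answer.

map_neg | map_mul(5) | sort_asc

Check, running the answer program on each example:
  [16, 2, -10, -15, 42] -> [-16, -2, 10, 15, -42] -> [-80, -10, 50, 75, -210] -> [-210, -80, -10, 50, 75]
  [-30, 38, -31, 46, -29, 12] -> [30, -38, 31, -46, 29, -12] -> [150, -190, 155, -230, 145, -60] -> [-230, -190, -60, 145, 150, 155]
  [-44, 5, 2, -19, 13, 12] -> [44, -5, -2, 19, -13, -12] -> [220, -25, -10, 95, -65, -60] -> [-65, -60, -25, -10, 95, 220]
  [10, -25, 14, 14, 42, -42] -> [-10, 25, -14, -14, -42, 42] -> [-50, 125, -70, -70, -210, 210] -> [-210, -70, -70, -50, 125, 210]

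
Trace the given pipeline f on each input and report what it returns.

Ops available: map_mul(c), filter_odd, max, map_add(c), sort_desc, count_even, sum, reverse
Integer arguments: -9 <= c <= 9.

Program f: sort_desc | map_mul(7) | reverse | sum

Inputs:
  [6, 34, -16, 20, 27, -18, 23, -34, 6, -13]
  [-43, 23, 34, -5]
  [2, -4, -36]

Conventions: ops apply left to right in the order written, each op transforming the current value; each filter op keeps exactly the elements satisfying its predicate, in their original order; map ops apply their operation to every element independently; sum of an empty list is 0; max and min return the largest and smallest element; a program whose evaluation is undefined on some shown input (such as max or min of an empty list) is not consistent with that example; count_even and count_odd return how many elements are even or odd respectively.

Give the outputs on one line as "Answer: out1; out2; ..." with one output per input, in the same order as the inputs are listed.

245; 63; -266

Execution, op by op:
  [6, 34, -16, 20, 27, -18, 23, -34, 6, -13] -> [34, 27, 23, 20, 6, 6, -13, -16, -18, -34] -> [238, 189, 161, 140, 42, 42, -91, -112, -126, -238] -> [-238, -126, -112, -91, 42, 42, 140, 161, 189, 238] -> 245
  [-43, 23, 34, -5] -> [34, 23, -5, -43] -> [238, 161, -35, -301] -> [-301, -35, 161, 238] -> 63
  [2, -4, -36] -> [2, -4, -36] -> [14, -28, -252] -> [-252, -28, 14] -> -266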